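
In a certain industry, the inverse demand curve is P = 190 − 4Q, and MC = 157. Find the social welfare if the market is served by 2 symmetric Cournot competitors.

TS = 121

Cournot with 2 identical firms: the symmetric best-response condition is 190 − 12q = 157. Each firm produces q = 2.75, total output Q = 5.5, price P = 168.
CS = ½·(190 − 168)·5.5 = 60.5; PS = (168 − 157)·5.5 = 60.5; TS = 121.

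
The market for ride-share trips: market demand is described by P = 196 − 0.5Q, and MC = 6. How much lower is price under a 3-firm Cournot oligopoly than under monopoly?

Monopoly sets MR = MC: 196 − Q = 6 ⇒ Q = 190, P = 196 − 0.5·190 = 101.
With 3 symmetric Cournot firms, each firm's FOC gives 196 − 2q = 6, so q = 95, Q = 3·95 = 285, and P = 53.5.
Change in price: 53.5 − 101 = −47.5.

P falls by 47.5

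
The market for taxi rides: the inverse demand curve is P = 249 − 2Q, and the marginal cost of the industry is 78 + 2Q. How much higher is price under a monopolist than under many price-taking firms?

P rises by 28.5

Competitive equilibrium sets price equal to marginal cost: 249 − 2Q = 78 + 2Q, so Q = 42.75 and P = 163.5.
A monopolist chooses Q where MR = MC. MR = 249 − 4Q; setting this equal to 78 + 2Q gives Q = 28.5 and P = 192.
Change in price: 192 − 163.5 = 28.5.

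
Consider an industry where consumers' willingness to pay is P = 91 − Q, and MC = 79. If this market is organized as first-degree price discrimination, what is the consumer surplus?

Under first-degree price discrimination the firm charges each unit its demand price and produces up to where P = MC, i.e. Q = 12. Consumer surplus is zero; producer surplus equals total surplus.
CS = 0.

CS = 0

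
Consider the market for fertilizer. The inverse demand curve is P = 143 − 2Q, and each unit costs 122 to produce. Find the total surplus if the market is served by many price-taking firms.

Under competition P = MC = 122, so Q = (143 − 122)/2 = 10.5.
CS = ½·(143 − 122)·10.5 = 110.25; PS = (122 − 122)·10.5 = 0; TS = 110.25.

TS = 110.25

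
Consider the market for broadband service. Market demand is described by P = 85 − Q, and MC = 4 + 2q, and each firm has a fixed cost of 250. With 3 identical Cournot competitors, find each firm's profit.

In a 3-firm Cournot equilibrium, symmetry and the first-order condition give q = (85 − 4)/(6) = 13.5. So Q = 40.5 and P = 44.5.
Each firm's profit = 44.5·13.5 − (4·13.5 + ½·2·13.5²) − 250 = 114.5.

π_i = 114.5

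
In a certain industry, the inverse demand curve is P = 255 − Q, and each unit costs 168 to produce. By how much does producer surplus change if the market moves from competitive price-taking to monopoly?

PS rises by 1892.25

Under competition P = MC = 168, so Q = (255 − 168)/1 = 87.
PS = (168 − 168)·87 = 0.
The monopolist equates marginal revenue to marginal cost: 255 − 2Q = 168, so Q = 43.5. From demand, P = 211.5.
PS = (211.5 − 168)·43.5 = 1892.25.
Change in producer surplus: 1892.25 − 0 = 1892.25.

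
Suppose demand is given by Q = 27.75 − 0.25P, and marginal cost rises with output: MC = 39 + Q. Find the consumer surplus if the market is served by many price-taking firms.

Inverting demand: P = 111 − 4Q.
Competitive equilibrium sets price equal to marginal cost: 111 − 4Q = 39 + Q, so Q = 14.4 and P = 53.4.
CS = ½·(111 − 53.4)·14.4 = 414.72.

CS = 414.72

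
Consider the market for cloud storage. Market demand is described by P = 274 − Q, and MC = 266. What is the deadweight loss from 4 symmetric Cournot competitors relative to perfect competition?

DWL = 1.28

Perfect competition: P = MC = 266, so 274 − Q = 266 and Q = 8.
In a 4-firm Cournot equilibrium, symmetry and the first-order condition give q = (274 − 266)/(5) = 1.6. So Q = 6.4 and P = 267.6.
DWL is the triangle between Q = 6.4 and Q = 8: ½·(8 − 6.4)·(267.6 − 266) = 1.28.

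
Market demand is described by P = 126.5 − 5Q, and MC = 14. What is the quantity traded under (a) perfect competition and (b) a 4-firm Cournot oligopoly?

Under competition P = MC = 14, so Q = (126.5 − 14)/5 = 22.5.
In a 4-firm Cournot equilibrium, symmetry and the first-order condition give q = (126.5 − 14)/(25) = 4.5. So Q = 18 and P = 36.5.

Competition: Q = 22.5; Cournot: Q = 18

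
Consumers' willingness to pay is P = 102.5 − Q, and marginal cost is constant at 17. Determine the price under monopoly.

A monopolist chooses Q where MR = MC. MR = 102.5 − 2Q; setting this equal to 17 gives Q = 42.75 and P = 59.75.

P = 59.75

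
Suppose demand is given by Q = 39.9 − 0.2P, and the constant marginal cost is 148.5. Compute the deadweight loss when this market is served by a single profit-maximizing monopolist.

DWL = 65.025

Inverting demand: P = 199.5 − 5Q.
Competitive firms price at marginal cost: P = 148.5, giving Q = 10.2.
The monopolist equates marginal revenue to marginal cost: 199.5 − 10Q = 148.5, so Q = 5.1. From demand, P = 174.
DWL is the triangle between Q = 5.1 and Q = 10.2: ½·(10.2 − 5.1)·(174 − 148.5) = 65.025.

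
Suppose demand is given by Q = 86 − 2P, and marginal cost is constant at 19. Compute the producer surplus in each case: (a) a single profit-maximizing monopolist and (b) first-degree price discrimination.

Inverting demand: P = 43 − 0.5Q.
The monopolist equates marginal revenue to marginal cost: 43 − Q = 19, so Q = 24. From demand, P = 31.
PS = (31 − 19)·24 = 288.
With perfect price discrimination, output is the efficient level Q = 48 (where demand meets MC), but every buyer pays their willingness to pay: CS = 0 and PS = total surplus.
PS = ½·(43 − 19)·48 = 576.

Monopoly: PS = 288; Perfect PD: PS = 576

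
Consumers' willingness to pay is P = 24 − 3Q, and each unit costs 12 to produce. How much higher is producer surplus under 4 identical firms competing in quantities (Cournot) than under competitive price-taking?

PS rises by 7.68

Perfect competition: P = MC = 12, so 24 − 3Q = 12 and Q = 4.
PS = (12 − 12)·4 = 0.
In a 4-firm Cournot equilibrium, symmetry and the first-order condition give q = (24 − 12)/(15) = 0.8. So Q = 3.2 and P = 14.4.
PS = (14.4 − 12)·3.2 = 7.68.
Change in producer surplus: 7.68 − 0 = 7.68.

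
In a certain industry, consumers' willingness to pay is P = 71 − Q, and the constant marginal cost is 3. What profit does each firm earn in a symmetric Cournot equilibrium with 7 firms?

Cournot with 7 identical firms: the symmetric best-response condition is 71 − 8q = 3. Each firm produces q = 8.5, total output Q = 59.5, price P = 11.5.
Each firm's profit = (11.5 − 3)·8.5 = 72.25.

π_i = 72.25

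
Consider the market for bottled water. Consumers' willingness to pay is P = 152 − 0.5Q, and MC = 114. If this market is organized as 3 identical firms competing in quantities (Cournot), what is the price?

Cournot with 3 identical firms: the symmetric best-response condition is 152 − 2q = 114. Each firm produces q = 19, total output Q = 57, price P = 123.5.

P = 123.5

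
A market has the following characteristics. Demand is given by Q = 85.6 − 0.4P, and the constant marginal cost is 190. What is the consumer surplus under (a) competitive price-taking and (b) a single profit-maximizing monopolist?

Competition: CS = 115.2; Monopoly: CS = 28.8

Inverting demand: P = 214 − 2.5Q.
Perfect competition: P = MC = 190, so 214 − 2.5Q = 190 and Q = 9.6.
CS = ½·(214 − 190)·9.6 = 115.2.
A monopolist chooses Q where MR = MC. MR = 214 − 5Q; setting this equal to 190 gives Q = 4.8 and P = 202.
CS = ½·(214 − 202)·4.8 = 28.8.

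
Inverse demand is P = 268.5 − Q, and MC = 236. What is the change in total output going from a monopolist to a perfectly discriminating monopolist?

Monopoly sets MR = MC: 268.5 − 2Q = 236 ⇒ Q = 16.25, P = 268.5 − 16.25 = 252.25.
Under first-degree price discrimination the firm charges each unit its demand price and produces up to where P = MC, i.e. Q = 32.5. Consumer surplus is zero; producer surplus equals total surplus.
Change in total output: 32.5 − 16.25 = 16.25.

Q rises by 16.25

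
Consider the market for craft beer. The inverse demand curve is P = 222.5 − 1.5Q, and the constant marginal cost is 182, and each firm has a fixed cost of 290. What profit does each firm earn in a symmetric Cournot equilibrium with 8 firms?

π_i = −276.5

In a 8-firm Cournot equilibrium, symmetry and the first-order condition give q = (222.5 − 182)/(13.5) = 3. So Q = 24 and P = 186.5.
Each firm's profit = (186.5 − 182)·3 − 290 = −276.5.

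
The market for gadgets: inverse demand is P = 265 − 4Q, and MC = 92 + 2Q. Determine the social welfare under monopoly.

TS = 2095.03

The monopolist equates marginal revenue to marginal cost: 265 − 8Q = 92 + 2Q, so Q = 17.3. From demand, P = 195.8.
CS = ½·(265 − 195.8)·17.3 = 598.58; PS = (195.8·17.3 − 92·17.3 − ½·2·17.3²) = 1496.45; TS = 2095.03.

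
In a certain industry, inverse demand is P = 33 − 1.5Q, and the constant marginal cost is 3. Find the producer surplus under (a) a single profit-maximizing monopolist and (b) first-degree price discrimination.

A monopolist chooses Q where MR = MC. MR = 33 − 3Q; setting this equal to 3 gives Q = 10 and P = 18.
PS = (18 − 3)·10 = 150.
Under first-degree price discrimination the firm charges each unit its demand price and produces up to where P = MC, i.e. Q = 20. Consumer surplus is zero; producer surplus equals total surplus.
PS = ½·(33 − 3)·20 = 300.

Monopoly: PS = 150; Perfect PD: PS = 300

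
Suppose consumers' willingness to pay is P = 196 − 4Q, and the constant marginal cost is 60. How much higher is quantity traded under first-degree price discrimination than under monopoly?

Q rises by 17

Monopoly sets MR = MC: 196 − 8Q = 60 ⇒ Q = 17, P = 196 − 4·17 = 128.
With perfect price discrimination, output is the efficient level Q = 34 (where demand meets MC), but every buyer pays their willingness to pay: CS = 0 and PS = total surplus.
Change in quantity traded: 34 − 17 = 17.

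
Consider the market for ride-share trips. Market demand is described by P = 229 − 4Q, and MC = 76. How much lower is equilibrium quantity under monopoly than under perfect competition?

Equilibrium quantity falls by 19.125

Competitive firms price at marginal cost: P = 76, giving Q = 38.25.
A monopolist chooses Q where MR = MC. MR = 229 − 8Q; setting this equal to 76 gives Q = 19.125 and P = 152.5.
Change in equilibrium quantity: 19.125 − 38.25 = −19.125.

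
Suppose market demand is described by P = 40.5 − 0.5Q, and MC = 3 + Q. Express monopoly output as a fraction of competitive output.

A monopolist chooses Q where MR = MC. MR = 40.5 − Q; setting this equal to 3 + Q gives Q = 18.75 and P = 31.125.
Under competition P = MC: 40.5 − 0.5Q = 3 + Q ⇒ Q = 25, P = 28.
Ratio Q_m/Q_c = 18.75/25 = 0.75.

Q_m/Q_c = 0.75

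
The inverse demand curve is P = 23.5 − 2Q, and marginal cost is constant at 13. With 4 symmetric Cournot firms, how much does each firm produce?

Cournot with 4 identical firms: the symmetric best-response condition is 23.5 − 10q = 13. Each firm produces q = 1.05, total output Q = 4.2, price P = 15.1.

q_i = 1.05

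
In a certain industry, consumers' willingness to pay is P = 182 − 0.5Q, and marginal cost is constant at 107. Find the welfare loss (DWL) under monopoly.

Under competition P = MC = 107, so Q = (182 − 107)/0.5 = 150.
A monopolist chooses Q where MR = MC. MR = 182 − Q; setting this equal to 107 gives Q = 75 and P = 144.5.
DWL is the triangle between Q = 75 and Q = 150: ½·(150 − 75)·(144.5 − 107) = 1406.25.

DWL = 1406.25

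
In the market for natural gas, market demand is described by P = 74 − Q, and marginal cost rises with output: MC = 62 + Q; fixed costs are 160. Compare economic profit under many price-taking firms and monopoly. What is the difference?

Competitive equilibrium sets price equal to marginal cost: 74 − Q = 62 + Q, so Q = 6 and P = 68.
Profit = 68·6 − (62·6 + ½·1·6²) − 160 = −142.
Monopoly sets MR = MC: 74 − 2Q = 62 + Q ⇒ Q = 4, P = 74 − 4 = 70.
Profit = 70·4 − (62·4 + ½·1·4²) − 160 = −136.
Change in economic profit: −136 − −142 = 6.

Economic profit rises by 6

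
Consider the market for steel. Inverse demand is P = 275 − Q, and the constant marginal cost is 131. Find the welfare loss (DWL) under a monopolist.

DWL = 2592

Competitive firms price at marginal cost: P = 131, giving Q = 144.
Monopoly sets MR = MC: 275 − 2Q = 131 ⇒ Q = 72, P = 275 − 72 = 203.
DWL is the triangle between Q = 72 and Q = 144: ½·(144 − 72)·(203 − 131) = 2592.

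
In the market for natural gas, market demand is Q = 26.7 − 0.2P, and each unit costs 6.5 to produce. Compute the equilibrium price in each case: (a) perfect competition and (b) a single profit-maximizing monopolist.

Inverting demand: P = 133.5 − 5Q.
Competitive firms price at marginal cost: P = 6.5, giving Q = 25.4.
A monopolist chooses Q where MR = MC. MR = 133.5 − 10Q; setting this equal to 6.5 gives Q = 12.7 and P = 70.

Competition: P = 6.5; Monopoly: P = 70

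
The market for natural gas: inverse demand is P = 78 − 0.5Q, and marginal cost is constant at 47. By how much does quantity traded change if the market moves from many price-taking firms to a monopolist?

Under competition P = MC = 47, so Q = (78 − 47)/0.5 = 62.
The monopolist equates marginal revenue to marginal cost: 78 − Q = 47, so Q = 31. From demand, P = 62.5.
Change in quantity traded: 31 − 62 = −31.

Q falls by 31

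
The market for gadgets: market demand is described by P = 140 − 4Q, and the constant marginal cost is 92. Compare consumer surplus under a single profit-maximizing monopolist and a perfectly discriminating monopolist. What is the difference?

The monopolist equates marginal revenue to marginal cost: 140 − 8Q = 92, so Q = 6. From demand, P = 116.
CS = ½·(140 − 116)·6 = 72.
Under first-degree price discrimination the firm charges each unit its demand price and produces up to where P = MC, i.e. Q = 12. Consumer surplus is zero; producer surplus equals total surplus.
CS = 0.
Change in consumer surplus: 0 − 72 = −72.

CS falls by 72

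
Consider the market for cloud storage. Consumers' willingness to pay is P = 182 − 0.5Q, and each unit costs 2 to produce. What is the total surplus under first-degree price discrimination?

TS = 32400

Under first-degree price discrimination the firm charges each unit its demand price and produces up to where P = MC, i.e. Q = 360. Consumer surplus is zero; producer surplus equals total surplus.
TS = 32400 (equal to competitive TS).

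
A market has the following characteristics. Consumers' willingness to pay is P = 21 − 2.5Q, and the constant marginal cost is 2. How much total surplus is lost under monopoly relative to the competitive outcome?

Competitive firms price at marginal cost: P = 2, giving Q = 7.6.
The monopolist equates marginal revenue to marginal cost: 21 − 5Q = 2, so Q = 3.8. From demand, P = 11.5.
DWL is the triangle between Q = 3.8 and Q = 7.6: ½·(7.6 − 3.8)·(11.5 − 2) = 18.05.

DWL = 18.05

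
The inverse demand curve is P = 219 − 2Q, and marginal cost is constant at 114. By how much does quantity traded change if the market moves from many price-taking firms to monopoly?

Q falls by 26.25

Perfect competition: P = MC = 114, so 219 − 2Q = 114 and Q = 52.5.
The monopolist equates marginal revenue to marginal cost: 219 − 4Q = 114, so Q = 26.25. From demand, P = 166.5.
Change in quantity traded: 26.25 − 52.5 = −26.25.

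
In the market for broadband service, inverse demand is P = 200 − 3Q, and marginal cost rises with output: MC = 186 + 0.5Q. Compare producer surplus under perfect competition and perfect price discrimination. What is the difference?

Producer surplus rises by 24

Competitive equilibrium sets price equal to marginal cost: 200 − 3Q = 186 + 0.5Q, so Q = 4 and P = 188.
PS = P·Q − VC(Q) = 188·4 − (186·4 + ½·0.5·4²) = 4.
With perfect price discrimination, output is the efficient level Q = 4 (where demand meets MC), but every buyer pays their willingness to pay: CS = 0 and PS = total surplus.
PS = ½·(200 − 186)·4 = 28.
Change in producer surplus: 28 − 4 = 24.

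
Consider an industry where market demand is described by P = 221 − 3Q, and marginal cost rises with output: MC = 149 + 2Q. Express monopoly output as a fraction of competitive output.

Q_m/Q_c = 0.625

The monopolist equates marginal revenue to marginal cost: 221 − 6Q = 149 + 2Q, so Q = 9. From demand, P = 194.
Competitive equilibrium sets price equal to marginal cost: 221 − 3Q = 149 + 2Q, so Q = 14.4 and P = 177.8.
Ratio Q_m/Q_c = 9/14.4 = 0.625.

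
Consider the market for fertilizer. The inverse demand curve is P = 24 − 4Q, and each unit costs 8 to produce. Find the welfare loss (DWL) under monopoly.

Perfect competition: P = MC = 8, so 24 − 4Q = 8 and Q = 4.
Monopoly sets MR = MC: 24 − 8Q = 8 ⇒ Q = 2, P = 24 − 4·2 = 16.
DWL is the triangle between Q = 2 and Q = 4: ½·(4 − 2)·(16 − 8) = 8.

DWL = 8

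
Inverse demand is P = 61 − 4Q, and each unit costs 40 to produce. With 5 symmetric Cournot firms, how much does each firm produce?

With 5 symmetric Cournot firms, each firm's FOC gives 61 − 24q = 40, so q = 0.875, Q = 5·0.875 = 4.375, and P = 43.5.

q_i = 0.875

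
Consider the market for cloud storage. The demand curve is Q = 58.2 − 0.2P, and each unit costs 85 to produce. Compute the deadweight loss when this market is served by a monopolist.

DWL = 1060.9

Inverting demand: P = 291 − 5Q.
Under competition P = MC = 85, so Q = (291 − 85)/5 = 41.2.
The monopolist equates marginal revenue to marginal cost: 291 − 10Q = 85, so Q = 20.6. From demand, P = 188.
DWL is the triangle between Q = 20.6 and Q = 41.2: ½·(41.2 − 20.6)·(188 − 85) = 1060.9.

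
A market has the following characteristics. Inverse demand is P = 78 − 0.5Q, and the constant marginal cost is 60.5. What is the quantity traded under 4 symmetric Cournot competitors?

With 4 symmetric Cournot firms, each firm's FOC gives 78 − 2.5q = 60.5, so q = 7, Q = 4·7 = 28, and P = 64.

Q = 28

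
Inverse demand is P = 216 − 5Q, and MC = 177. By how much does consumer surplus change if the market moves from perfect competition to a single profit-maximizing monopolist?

Under competition P = MC = 177, so Q = (216 − 177)/5 = 7.8.
CS = ½·(216 − 177)·7.8 = 152.1.
Monopoly sets MR = MC: 216 − 10Q = 177 ⇒ Q = 3.9, P = 216 − 5·3.9 = 196.5.
CS = ½·(216 − 196.5)·3.9 = 38.025.
Change in consumer surplus: 38.025 − 152.1 = −114.075.

Consumer surplus falls by 114.075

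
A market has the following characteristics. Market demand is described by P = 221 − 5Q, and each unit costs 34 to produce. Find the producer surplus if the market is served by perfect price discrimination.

With perfect price discrimination, output is the efficient level Q = 37.4 (where demand meets MC), but every buyer pays their willingness to pay: CS = 0 and PS = total surplus.
PS = ½·(221 − 34)·37.4 = 3496.9.

PS = 3496.9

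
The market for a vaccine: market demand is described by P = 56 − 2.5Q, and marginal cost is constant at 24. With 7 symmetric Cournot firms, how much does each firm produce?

Cournot with 7 identical firms: the symmetric best-response condition is 56 − 20q = 24. Each firm produces q = 1.6, total output Q = 11.2, price P = 28.

q_i = 1.6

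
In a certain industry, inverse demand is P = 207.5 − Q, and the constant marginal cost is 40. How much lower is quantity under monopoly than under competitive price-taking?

Competitive firms price at marginal cost: P = 40, giving Q = 167.5.
A monopolist chooses Q where MR = MC. MR = 207.5 − 2Q; setting this equal to 40 gives Q = 83.75 and P = 123.75.
Change in quantity: 83.75 − 167.5 = −83.75.

Quantity falls by 83.75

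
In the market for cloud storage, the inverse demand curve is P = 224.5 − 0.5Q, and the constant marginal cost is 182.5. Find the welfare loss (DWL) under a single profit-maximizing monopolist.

DWL = 441

Perfect competition: P = MC = 182.5, so 224.5 − 0.5Q = 182.5 and Q = 84.
The monopolist equates marginal revenue to marginal cost: 224.5 − Q = 182.5, so Q = 42. From demand, P = 203.5.
DWL is the triangle between Q = 42 and Q = 84: ½·(84 − 42)·(203.5 − 182.5) = 441.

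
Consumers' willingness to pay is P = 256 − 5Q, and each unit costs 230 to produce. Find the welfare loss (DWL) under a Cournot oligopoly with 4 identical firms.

DWL = 2.704

Perfect competition: P = MC = 230, so 256 − 5Q = 230 and Q = 5.2.
Cournot with 4 identical firms: the symmetric best-response condition is 256 − 25q = 230. Each firm produces q = 1.04, total output Q = 4.16, price P = 235.2.
DWL is the triangle between Q = 4.16 and Q = 5.2: ½·(5.2 − 4.16)·(235.2 − 230) = 2.704.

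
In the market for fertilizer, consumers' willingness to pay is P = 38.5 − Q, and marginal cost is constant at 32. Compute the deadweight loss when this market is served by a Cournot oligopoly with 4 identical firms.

DWL = 0.845

Under competition P = MC = 32, so Q = (38.5 − 32)/1 = 6.5.
Cournot with 4 identical firms: the symmetric best-response condition is 38.5 − 5q = 32. Each firm produces q = 1.3, total output Q = 5.2, price P = 33.3.
DWL is the triangle between Q = 5.2 and Q = 6.5: ½·(6.5 − 5.2)·(33.3 − 32) = 0.845.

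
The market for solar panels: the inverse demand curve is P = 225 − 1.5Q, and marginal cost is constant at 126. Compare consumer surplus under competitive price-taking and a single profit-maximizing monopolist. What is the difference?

Consumer surplus falls by 2450.25

Competitive firms price at marginal cost: P = 126, giving Q = 66.
CS = ½·(225 − 126)·66 = 3267.
The monopolist equates marginal revenue to marginal cost: 225 − 3Q = 126, so Q = 33. From demand, P = 175.5.
CS = ½·(225 − 175.5)·33 = 816.75.
Change in consumer surplus: 816.75 − 3267 = −2450.25.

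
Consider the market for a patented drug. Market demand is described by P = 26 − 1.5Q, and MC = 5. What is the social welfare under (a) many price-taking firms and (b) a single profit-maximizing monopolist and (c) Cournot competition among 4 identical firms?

Competition: TS = 147; Monopoly: TS = 110.25; Cournot: TS = 141.12

Perfect competition: P = MC = 5, so 26 − 1.5Q = 5 and Q = 14.
CS = ½·(26 − 5)·14 = 147; PS = (5 − 5)·14 = 0; TS = 147.
The monopolist equates marginal revenue to marginal cost: 26 − 3Q = 5, so Q = 7. From demand, P = 15.5.
CS = ½·(26 − 15.5)·7 = 36.75; PS = (15.5 − 5)·7 = 73.5; TS = 110.25.
With 4 symmetric Cournot firms, each firm's FOC gives 26 − 7.5q = 5, so q = 2.8, Q = 4·2.8 = 11.2, and P = 9.2.
CS = ½·(26 − 9.2)·11.2 = 94.08; PS = (9.2 − 5)·11.2 = 47.04; TS = 141.12.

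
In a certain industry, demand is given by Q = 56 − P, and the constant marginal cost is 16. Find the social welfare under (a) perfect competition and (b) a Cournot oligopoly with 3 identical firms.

Inverting demand: P = 56 − Q.
Perfect competition: P = MC = 16, so 56 − Q = 16 and Q = 40.
CS = ½·(56 − 16)·40 = 800; PS = (16 − 16)·40 = 0; TS = 800.
With 3 symmetric Cournot firms, each firm's FOC gives 56 − 4q = 16, so q = 10, Q = 3·10 = 30, and P = 26.
CS = ½·(56 − 26)·30 = 450; PS = (26 − 16)·30 = 300; TS = 750.

Competition: TS = 800; Cournot: TS = 750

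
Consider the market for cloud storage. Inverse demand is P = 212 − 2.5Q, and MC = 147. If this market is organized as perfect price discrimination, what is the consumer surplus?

CS = 0

With perfect price discrimination, output is the efficient level Q = 26 (where demand meets MC), but every buyer pays their willingness to pay: CS = 0 and PS = total surplus.
CS = 0.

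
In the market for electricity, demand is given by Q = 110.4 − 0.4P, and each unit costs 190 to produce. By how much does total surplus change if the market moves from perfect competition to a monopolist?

TS falls by 369.8

Inverting demand: P = 276 − 2.5Q.
Competitive firms price at marginal cost: P = 190, giving Q = 34.4.
CS = ½·(276 − 190)·34.4 = 1479.2; PS = (190 − 190)·34.4 = 0; TS = 1479.2.
Monopoly sets MR = MC: 276 − 5Q = 190 ⇒ Q = 17.2, P = 276 − 2.5·17.2 = 233.
CS = ½·(276 − 233)·17.2 = 369.8; PS = (233 − 190)·17.2 = 739.6; TS = 1109.4.
Change in total surplus: 1109.4 − 1479.2 = −369.8.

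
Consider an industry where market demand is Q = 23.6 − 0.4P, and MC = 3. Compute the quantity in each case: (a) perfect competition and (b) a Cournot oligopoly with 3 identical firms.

Competition: Q = 22.4; Cournot: Q = 16.8

Inverting demand: P = 59 − 2.5Q.
Perfect competition: P = MC = 3, so 59 − 2.5Q = 3 and Q = 22.4.
With 3 symmetric Cournot firms, each firm's FOC gives 59 − 10q = 3, so q = 5.6, Q = 3·5.6 = 16.8, and P = 17.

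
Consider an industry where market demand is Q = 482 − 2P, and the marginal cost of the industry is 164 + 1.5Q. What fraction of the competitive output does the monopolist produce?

Inverting demand: P = 241 − 0.5Q.
The monopolist equates marginal revenue to marginal cost: 241 − Q = 164 + 1.5Q, so Q = 30.8. From demand, P = 225.6.
Competitive equilibrium sets price equal to marginal cost: 241 − 0.5Q = 164 + 1.5Q, so Q = 38.5 and P = 221.75.
Ratio Q_m/Q_c = 30.8/38.5 = 0.8.

Q_m/Q_c = 0.8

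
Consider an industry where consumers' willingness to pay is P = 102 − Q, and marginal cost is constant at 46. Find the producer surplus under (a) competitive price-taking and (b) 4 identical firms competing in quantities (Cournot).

Competitive firms price at marginal cost: P = 46, giving Q = 56.
PS = (46 − 46)·56 = 0.
Cournot with 4 identical firms: the symmetric best-response condition is 102 − 5q = 46. Each firm produces q = 11.2, total output Q = 44.8, price P = 57.2.
PS = (57.2 − 46)·44.8 = 501.76.

Competition: PS = 0; Cournot: PS = 501.76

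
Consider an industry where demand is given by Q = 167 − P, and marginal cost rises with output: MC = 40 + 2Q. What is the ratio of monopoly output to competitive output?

Q_m/Q_c = 0.75

Inverting demand: P = 167 − Q.
A monopolist chooses Q where MR = MC. MR = 167 − 2Q; setting this equal to 40 + 2Q gives Q = 31.75 and P = 135.25.
Competitive equilibrium sets price equal to marginal cost: 167 − Q = 40 + 2Q, so Q = 127/3 and P = 374/3.
Ratio Q_m/Q_c = 31.75/(127/3) = 0.75.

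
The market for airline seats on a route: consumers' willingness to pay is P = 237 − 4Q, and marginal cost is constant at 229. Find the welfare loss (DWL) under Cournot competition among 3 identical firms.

DWL = 0.5

Under competition P = MC = 229, so Q = (237 − 229)/4 = 2.
In a 3-firm Cournot equilibrium, symmetry and the first-order condition give q = (237 − 229)/(16) = 0.5. So Q = 1.5 and P = 231.
DWL is the triangle between Q = 1.5 and Q = 2: ½·(2 − 1.5)·(231 − 229) = 0.5.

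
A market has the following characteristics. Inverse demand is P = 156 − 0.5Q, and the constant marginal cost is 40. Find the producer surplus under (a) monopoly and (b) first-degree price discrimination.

Monopoly: PS = 6728; Perfect PD: PS = 13456

Monopoly sets MR = MC: 156 − Q = 40 ⇒ Q = 116, P = 156 − 0.5·116 = 98.
PS = (98 − 40)·116 = 6728.
Under first-degree price discrimination the firm charges each unit its demand price and produces up to where P = MC, i.e. Q = 232. Consumer surplus is zero; producer surplus equals total surplus.
PS = ½·(156 − 40)·232 = 13456.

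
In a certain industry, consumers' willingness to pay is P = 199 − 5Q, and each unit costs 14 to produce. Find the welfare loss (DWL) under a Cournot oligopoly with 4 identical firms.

DWL = 136.9

Perfect competition: P = MC = 14, so 199 − 5Q = 14 and Q = 37.
With 4 symmetric Cournot firms, each firm's FOC gives 199 − 25q = 14, so q = 7.4, Q = 4·7.4 = 29.6, and P = 51.
DWL is the triangle between Q = 29.6 and Q = 37: ½·(37 − 29.6)·(51 − 14) = 136.9.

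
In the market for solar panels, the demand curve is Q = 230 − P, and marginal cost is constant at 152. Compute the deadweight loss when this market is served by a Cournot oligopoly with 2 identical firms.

Inverting demand: P = 230 − Q.
Perfect competition: P = MC = 152, so 230 − Q = 152 and Q = 78.
With 2 symmetric Cournot firms, each firm's FOC gives 230 − 3q = 152, so q = 26, Q = 2·26 = 52, and P = 178.
DWL is the triangle between Q = 52 and Q = 78: ½·(78 − 52)·(178 − 152) = 338.

DWL = 338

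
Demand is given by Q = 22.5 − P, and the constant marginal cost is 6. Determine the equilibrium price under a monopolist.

P = 14.25

Inverting demand: P = 22.5 − Q.
The monopolist equates marginal revenue to marginal cost: 22.5 − 2Q = 6, so Q = 8.25. From demand, P = 14.25.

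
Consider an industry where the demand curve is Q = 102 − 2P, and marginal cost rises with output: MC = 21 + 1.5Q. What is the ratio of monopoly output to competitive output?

Q_m/Q_c = 0.8

Inverting demand: P = 51 − 0.5Q.
A monopolist chooses Q where MR = MC. MR = 51 − Q; setting this equal to 21 + 1.5Q gives Q = 12 and P = 45.
Under competition P = MC: 51 − 0.5Q = 21 + 1.5Q ⇒ Q = 15, P = 43.5.
Ratio Q_m/Q_c = 12/15 = 0.8.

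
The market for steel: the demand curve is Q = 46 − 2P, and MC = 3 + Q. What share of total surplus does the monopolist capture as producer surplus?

Inverting demand: P = 23 − 0.5Q.
Monopoly sets MR = MC: 23 − Q = 3 + Q ⇒ Q = 10, P = 23 − 0.5·10 = 18.
CS = ½·(23 − 18)·10 = 25.
PS = P·Q − VC(Q) = 18·10 − (3·10 + ½·1·10²) = 100.
Share captured = PS/TS = 100/125 = 0.8.

PS/TS = 0.8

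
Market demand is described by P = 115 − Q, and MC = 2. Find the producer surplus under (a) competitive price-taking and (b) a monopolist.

Competition: PS = 0; Monopoly: PS = 3192.25

Under competition P = MC = 2, so Q = (115 − 2)/1 = 113.
PS = (2 − 2)·113 = 0.
The monopolist equates marginal revenue to marginal cost: 115 − 2Q = 2, so Q = 56.5. From demand, P = 58.5.
PS = (58.5 − 2)·56.5 = 3192.25.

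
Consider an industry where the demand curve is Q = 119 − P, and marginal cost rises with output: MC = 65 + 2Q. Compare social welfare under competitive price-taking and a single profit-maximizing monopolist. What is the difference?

Inverting demand: P = 119 − Q.
Under competition P = MC: 119 − Q = 65 + 2Q ⇒ Q = 18, P = 101.
CS = ½·(119 − 101)·18 = 162; PS = (101·18 − 65·18 − ½·2·18²) = 324; TS = 486.
The monopolist equates marginal revenue to marginal cost: 119 − 2Q = 65 + 2Q, so Q = 13.5. From demand, P = 105.5.
CS = ½·(119 − 105.5)·13.5 = 91.125; PS = (105.5·13.5 − 65·13.5 − ½·2·13.5²) = 364.5; TS = 455.625.
Change in social welfare: 455.625 − 486 = −30.375.

TS falls by 30.375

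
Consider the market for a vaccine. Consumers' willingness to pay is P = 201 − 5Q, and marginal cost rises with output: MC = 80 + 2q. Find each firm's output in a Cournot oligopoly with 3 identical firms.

q_i = 5.5

With 3 symmetric Cournot firms, each firm's FOC gives 201 − 20q = 80 + 2q, so q = 5.5, Q = 3·5.5 = 16.5, and P = 118.5.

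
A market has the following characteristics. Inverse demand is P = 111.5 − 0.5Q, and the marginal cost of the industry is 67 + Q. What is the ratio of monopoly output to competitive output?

A monopolist chooses Q where MR = MC. MR = 111.5 − Q; setting this equal to 67 + Q gives Q = 22.25 and P = 100.375.
Under competition P = MC: 111.5 − 0.5Q = 67 + Q ⇒ Q = 89/3, P = 290/3.
Ratio Q_m/Q_c = 22.25/(89/3) = 0.75.

Q_m/Q_c = 0.75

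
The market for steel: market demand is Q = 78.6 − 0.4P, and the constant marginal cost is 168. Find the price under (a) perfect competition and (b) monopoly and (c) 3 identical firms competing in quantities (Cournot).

Inverting demand: P = 196.5 − 2.5Q.
Competitive firms price at marginal cost: P = 168, giving Q = 11.4.
A monopolist chooses Q where MR = MC. MR = 196.5 − 5Q; setting this equal to 168 gives Q = 5.7 and P = 182.25.
In a 3-firm Cournot equilibrium, symmetry and the first-order condition give q = (196.5 − 168)/(10) = 2.85. So Q = 8.55 and P = 175.125.

Competition: P = 168; Monopoly: P = 182.25; Cournot: P = 175.125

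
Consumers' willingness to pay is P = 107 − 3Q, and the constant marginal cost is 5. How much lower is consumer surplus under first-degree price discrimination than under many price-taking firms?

Under competition P = MC = 5, so Q = (107 − 5)/3 = 34.
CS = ½·(107 − 5)·34 = 1734.
Under first-degree price discrimination the firm charges each unit its demand price and produces up to where P = MC, i.e. Q = 34. Consumer surplus is zero; producer surplus equals total surplus.
CS = 0.
Change in consumer surplus: 0 − 1734 = −1734.

CS falls by 1734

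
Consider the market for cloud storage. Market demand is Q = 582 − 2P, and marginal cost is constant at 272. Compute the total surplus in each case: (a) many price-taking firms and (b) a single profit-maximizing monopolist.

Competition: TS = 361; Monopoly: TS = 270.75

Inverting demand: P = 291 − 0.5Q.
Under competition P = MC = 272, so Q = (291 − 272)/0.5 = 38.
CS = ½·(291 − 272)·38 = 361; PS = (272 − 272)·38 = 0; TS = 361.
A monopolist chooses Q where MR = MC. MR = 291 − Q; setting this equal to 272 gives Q = 19 and P = 281.5.
CS = ½·(291 − 281.5)·19 = 90.25; PS = (281.5 − 272)·19 = 180.5; TS = 270.75.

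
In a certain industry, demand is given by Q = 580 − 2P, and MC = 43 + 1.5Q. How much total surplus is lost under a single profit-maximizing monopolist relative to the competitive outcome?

Inverting demand: P = 290 − 0.5Q.
Under competition P = MC: 290 − 0.5Q = 43 + 1.5Q ⇒ Q = 123.5, P = 228.25.
Monopoly sets MR = MC: 290 − Q = 43 + 1.5Q ⇒ Q = 98.8, P = 290 − 0.5·98.8 = 240.6.
CS = ½·(290 − 228.25)·123.5 = 61009/16; PS = (228.25·123.5 − 43·123.5 − ½·1.5·123.5²) = 183027/16; TS = 15252.25.
CS = ½·(290 − 240.6)·98.8 = 2440.36; PS = (240.6·98.8 − 43·98.8 − ½·1.5·98.8²) = 12201.8; TS = 14642.16.
DWL = 15252.25 − 14642.16 = 610.09.

DWL = 610.09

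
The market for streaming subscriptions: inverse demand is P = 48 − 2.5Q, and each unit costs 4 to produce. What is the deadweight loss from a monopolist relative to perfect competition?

DWL = 96.8

Competitive firms price at marginal cost: P = 4, giving Q = 17.6.
The monopolist equates marginal revenue to marginal cost: 48 − 5Q = 4, so Q = 8.8. From demand, P = 26.
DWL is the triangle between Q = 8.8 and Q = 17.6: ½·(17.6 − 8.8)·(26 − 4) = 96.8.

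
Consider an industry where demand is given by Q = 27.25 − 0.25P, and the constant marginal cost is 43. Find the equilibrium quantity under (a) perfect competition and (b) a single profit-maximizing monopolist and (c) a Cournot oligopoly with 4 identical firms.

Competition: Q = 16.5; Monopoly: Q = 8.25; Cournot: Q = 13.2

Inverting demand: P = 109 − 4Q.
Perfect competition: P = MC = 43, so 109 − 4Q = 43 and Q = 16.5.
Monopoly sets MR = MC: 109 − 8Q = 43 ⇒ Q = 8.25, P = 109 − 4·8.25 = 76.
With 4 symmetric Cournot firms, each firm's FOC gives 109 − 20q = 43, so q = 3.3, Q = 4·3.3 = 13.2, and P = 56.2.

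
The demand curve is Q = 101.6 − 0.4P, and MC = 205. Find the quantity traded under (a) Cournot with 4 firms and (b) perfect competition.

Inverting demand: P = 254 − 2.5Q.
In a 4-firm Cournot equilibrium, symmetry and the first-order condition give q = (254 − 205)/(12.5) = 3.92. So Q = 15.68 and P = 214.8.
Under competition P = MC = 205, so Q = (254 − 205)/2.5 = 19.6.

Cournot: Q = 15.68; Competition: Q = 19.6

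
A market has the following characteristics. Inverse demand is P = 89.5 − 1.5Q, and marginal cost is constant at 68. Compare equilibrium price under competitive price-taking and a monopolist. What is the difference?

Competitive firms price at marginal cost: P = 68, giving Q = 43/3.
The monopolist equates marginal revenue to marginal cost: 89.5 − 3Q = 68, so Q = 43/6. From demand, P = 78.75.
Change in equilibrium price: 78.75 − 68 = 10.75.

P rises by 10.75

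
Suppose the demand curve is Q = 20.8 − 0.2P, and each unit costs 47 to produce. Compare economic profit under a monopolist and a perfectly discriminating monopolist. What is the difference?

Inverting demand: P = 104 − 5Q.
The monopolist equates marginal revenue to marginal cost: 104 − 10Q = 47, so Q = 5.7. From demand, P = 75.5.
Profit = (75.5 − 47)·5.7 = 162.45.
Under first-degree price discrimination the firm charges each unit its demand price and produces up to where P = MC, i.e. Q = 11.4. Consumer surplus is zero; producer surplus equals total surplus.
PS equals the full surplus area, 324.9. Profit = 324.9 = 324.9.
Change in economic profit: 324.9 − 162.45 = 162.45.

π rises by 162.45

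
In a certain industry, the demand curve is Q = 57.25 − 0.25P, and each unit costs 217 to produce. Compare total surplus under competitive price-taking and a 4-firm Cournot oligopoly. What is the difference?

Total surplus falls by 0.72

Inverting demand: P = 229 − 4Q.
Competitive firms price at marginal cost: P = 217, giving Q = 3.
CS = ½·(229 − 217)·3 = 18; PS = (217 − 217)·3 = 0; TS = 18.
In a 4-firm Cournot equilibrium, symmetry and the first-order condition give q = (229 − 217)/(20) = 0.6. So Q = 2.4 and P = 219.4.
CS = ½·(229 − 219.4)·2.4 = 11.52; PS = (219.4 − 217)·2.4 = 5.76; TS = 17.28.
Change in total surplus: 17.28 − 18 = −0.72.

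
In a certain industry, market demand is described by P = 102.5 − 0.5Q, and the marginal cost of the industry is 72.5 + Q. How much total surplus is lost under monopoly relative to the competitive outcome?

DWL = 18.75

Under competition P = MC: 102.5 − 0.5Q = 72.5 + Q ⇒ Q = 20, P = 92.5.
The monopolist equates marginal revenue to marginal cost: 102.5 − Q = 72.5 + Q, so Q = 15. From demand, P = 95.
CS = ½·(102.5 − 92.5)·20 = 100; PS = (92.5·20 − 72.5·20 − ½·1·20²) = 200; TS = 300.
CS = ½·(102.5 − 95)·15 = 56.25; PS = (95·15 − 72.5·15 − ½·1·15²) = 225; TS = 281.25.
DWL = 300 − 281.25 = 18.75.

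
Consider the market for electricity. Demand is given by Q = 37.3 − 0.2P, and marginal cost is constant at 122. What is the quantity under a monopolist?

Inverting demand: P = 186.5 − 5Q.
The monopolist equates marginal revenue to marginal cost: 186.5 − 10Q = 122, so Q = 6.45. From demand, P = 154.25.

Q = 6.45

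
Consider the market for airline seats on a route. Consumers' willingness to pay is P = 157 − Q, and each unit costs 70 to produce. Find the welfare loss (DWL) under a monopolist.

DWL = 946.125

Competitive firms price at marginal cost: P = 70, giving Q = 87.
The monopolist equates marginal revenue to marginal cost: 157 − 2Q = 70, so Q = 43.5. From demand, P = 113.5.
DWL is the triangle between Q = 43.5 and Q = 87: ½·(87 − 43.5)·(113.5 − 70) = 946.125.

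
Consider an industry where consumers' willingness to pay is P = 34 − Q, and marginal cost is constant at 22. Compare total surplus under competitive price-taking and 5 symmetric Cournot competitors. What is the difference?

TS falls by 2

Under competition P = MC = 22, so Q = (34 − 22)/1 = 12.
CS = ½·(34 − 22)·12 = 72; PS = (22 − 22)·12 = 0; TS = 72.
With 5 symmetric Cournot firms, each firm's FOC gives 34 − 6q = 22, so q = 2, Q = 5·2 = 10, and P = 24.
CS = ½·(34 − 24)·10 = 50; PS = (24 − 22)·10 = 20; TS = 70.
Change in total surplus: 70 − 72 = −2.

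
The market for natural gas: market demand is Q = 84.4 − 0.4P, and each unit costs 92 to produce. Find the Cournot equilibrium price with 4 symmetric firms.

Inverting demand: P = 211 − 2.5Q.
Cournot with 4 identical firms: the symmetric best-response condition is 211 − 12.5q = 92. Each firm produces q = 9.52, total output Q = 38.08, price P = 115.8.

P = 115.8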